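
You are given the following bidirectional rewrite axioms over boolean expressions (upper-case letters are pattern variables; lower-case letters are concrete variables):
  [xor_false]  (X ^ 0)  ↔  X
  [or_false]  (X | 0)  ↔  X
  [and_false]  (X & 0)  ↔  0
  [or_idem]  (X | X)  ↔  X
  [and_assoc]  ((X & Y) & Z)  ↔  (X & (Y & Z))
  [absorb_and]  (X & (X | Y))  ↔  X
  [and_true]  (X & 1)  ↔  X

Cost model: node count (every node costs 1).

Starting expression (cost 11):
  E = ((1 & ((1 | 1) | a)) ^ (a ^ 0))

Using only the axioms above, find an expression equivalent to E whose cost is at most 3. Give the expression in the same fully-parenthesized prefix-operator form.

1. [or_idem →] (1 | 1)  →  1;  E = ((1 & (1 | a)) ^ (a ^ 0))
2. [absorb_and →] (1 & (1 | a))  →  1;  E = (1 ^ (a ^ 0))
3. [xor_false →] (a ^ 0)  →  a;  cost 3 ≤ 3, done

(1 ^ a)   [cost 3]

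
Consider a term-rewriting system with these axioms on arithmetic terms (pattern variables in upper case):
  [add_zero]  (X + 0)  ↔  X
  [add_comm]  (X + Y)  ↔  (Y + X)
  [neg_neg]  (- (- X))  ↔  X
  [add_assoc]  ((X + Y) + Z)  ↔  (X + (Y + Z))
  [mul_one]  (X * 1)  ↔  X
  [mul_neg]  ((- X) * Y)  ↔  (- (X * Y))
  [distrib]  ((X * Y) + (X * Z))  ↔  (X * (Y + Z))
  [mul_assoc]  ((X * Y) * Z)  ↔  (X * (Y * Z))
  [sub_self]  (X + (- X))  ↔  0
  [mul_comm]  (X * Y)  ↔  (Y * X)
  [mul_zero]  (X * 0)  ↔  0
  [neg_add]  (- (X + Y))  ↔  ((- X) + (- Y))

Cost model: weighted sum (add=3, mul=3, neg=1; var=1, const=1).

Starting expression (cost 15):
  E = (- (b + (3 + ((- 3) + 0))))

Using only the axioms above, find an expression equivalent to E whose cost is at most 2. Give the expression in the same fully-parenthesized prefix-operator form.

(- b)   [cost 2]

1. [add_zero →] ((- 3) + 0)  →  (- 3);  E = (- (b + (3 + (- 3))))
2. [sub_self →] (3 + (- 3))  →  0;  E = (- (b + 0))
3. [add_zero →] (b + 0)  →  b;  cost 2 ≤ 2, done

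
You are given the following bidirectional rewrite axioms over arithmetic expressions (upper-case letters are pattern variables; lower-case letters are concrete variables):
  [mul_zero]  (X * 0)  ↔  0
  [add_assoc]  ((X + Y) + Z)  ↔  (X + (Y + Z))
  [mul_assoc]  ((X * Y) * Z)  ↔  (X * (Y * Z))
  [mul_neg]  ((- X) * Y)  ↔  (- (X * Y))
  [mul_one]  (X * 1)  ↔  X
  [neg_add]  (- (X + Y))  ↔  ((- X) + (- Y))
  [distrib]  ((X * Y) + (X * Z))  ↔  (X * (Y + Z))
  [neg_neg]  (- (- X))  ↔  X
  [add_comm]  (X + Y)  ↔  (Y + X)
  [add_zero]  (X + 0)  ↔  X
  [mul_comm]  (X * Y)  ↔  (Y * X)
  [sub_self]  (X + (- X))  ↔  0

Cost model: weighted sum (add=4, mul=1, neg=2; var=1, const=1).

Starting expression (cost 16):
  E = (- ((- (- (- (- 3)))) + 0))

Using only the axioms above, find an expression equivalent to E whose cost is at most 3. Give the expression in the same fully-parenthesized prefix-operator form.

step 1: neg_neg (→) rewrites (- (- 3)) into 3, now (- ((- (- 3)) + 0))
step 2: add_zero (→) rewrites ((- (- 3)) + 0) into (- (- 3)), now (- (- (- 3)))
step 3: neg_neg (→) rewrites (- (- 3)) into 3, reaching cost 3 (bound 3)

(- 3)   [cost 3]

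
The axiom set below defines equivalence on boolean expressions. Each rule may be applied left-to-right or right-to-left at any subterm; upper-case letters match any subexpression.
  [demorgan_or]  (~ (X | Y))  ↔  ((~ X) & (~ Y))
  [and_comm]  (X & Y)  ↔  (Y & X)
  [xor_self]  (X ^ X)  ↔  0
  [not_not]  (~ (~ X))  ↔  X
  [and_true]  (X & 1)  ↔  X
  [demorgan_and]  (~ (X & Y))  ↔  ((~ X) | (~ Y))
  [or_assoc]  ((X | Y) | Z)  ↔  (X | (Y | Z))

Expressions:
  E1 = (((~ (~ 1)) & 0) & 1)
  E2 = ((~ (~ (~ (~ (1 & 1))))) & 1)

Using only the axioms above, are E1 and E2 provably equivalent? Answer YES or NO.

NO

The axioms are sound identities: if E1 ↔* E2 then E1 and E2 evaluate identically under any assignment.
Under the empty assignment (no variables occur): E1 evaluates to 0, E2 to 1. Distinct ⇒ no rewrite sequence connects them.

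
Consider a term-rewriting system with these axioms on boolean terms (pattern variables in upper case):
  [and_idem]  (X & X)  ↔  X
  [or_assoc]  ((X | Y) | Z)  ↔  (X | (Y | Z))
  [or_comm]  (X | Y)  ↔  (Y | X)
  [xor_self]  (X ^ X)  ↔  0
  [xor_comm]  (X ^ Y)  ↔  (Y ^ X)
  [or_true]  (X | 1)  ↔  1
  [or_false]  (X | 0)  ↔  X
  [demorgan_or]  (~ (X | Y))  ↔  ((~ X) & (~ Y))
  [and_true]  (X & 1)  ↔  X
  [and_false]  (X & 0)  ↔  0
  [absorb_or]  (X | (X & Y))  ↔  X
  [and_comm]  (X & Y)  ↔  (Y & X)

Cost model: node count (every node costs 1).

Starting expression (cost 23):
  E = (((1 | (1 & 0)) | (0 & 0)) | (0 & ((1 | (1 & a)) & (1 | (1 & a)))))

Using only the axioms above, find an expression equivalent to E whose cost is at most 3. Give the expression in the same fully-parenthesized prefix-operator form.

(1 | 0)   [cost 3]

1. [and_idem →] ((1 | (1 & a)) & (1 | (1 & a)))  →  (1 | (1 & a));  E = (((1 | (1 & 0)) | (0 & 0)) | (0 & (1 | (1 & a))))
2. [absorb_or →] (1 | (1 & a))  →  1;  E = (((1 | (1 & 0)) | (0 & 0)) | (0 & 1))
3. [and_true →] (0 & 1)  →  0;  E = (((1 | (1 & 0)) | (0 & 0)) | 0)
4. [or_false →] (((1 | (1 & 0)) | (0 & 0)) | 0)  →  ((1 | (1 & 0)) | (0 & 0))
5. [absorb_or →] (1 | (1 & 0))  →  1;  E = (1 | (0 & 0))
6. [and_false →] (0 & 0)  →  0;  cost 3 ≤ 3, done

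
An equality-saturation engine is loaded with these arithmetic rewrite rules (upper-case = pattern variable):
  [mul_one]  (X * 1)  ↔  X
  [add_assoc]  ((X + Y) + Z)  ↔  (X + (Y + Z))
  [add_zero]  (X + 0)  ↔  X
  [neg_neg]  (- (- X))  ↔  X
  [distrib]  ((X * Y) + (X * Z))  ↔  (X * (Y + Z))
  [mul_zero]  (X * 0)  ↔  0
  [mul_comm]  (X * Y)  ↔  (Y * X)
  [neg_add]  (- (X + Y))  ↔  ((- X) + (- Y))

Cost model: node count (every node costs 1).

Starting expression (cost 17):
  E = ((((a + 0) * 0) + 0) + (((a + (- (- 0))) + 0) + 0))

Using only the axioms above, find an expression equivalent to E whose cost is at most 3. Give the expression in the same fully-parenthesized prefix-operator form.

(0 + a)   [cost 3]

step 1: neg_neg (→) rewrites (- (- 0)) into 0, now ((((a + 0) * 0) + 0) + (((a + 0) + 0) + 0))
step 2: add_zero (→) rewrites (a + 0) into a, now ((((a + 0) * 0) + 0) + ((a + 0) + 0))
step 3: add_zero (→) rewrites (a + 0) into a, now ((((a + 0) * 0) + 0) + (a + 0))
step 4: add_zero (→) rewrites (a + 0) into a, now (((a * 0) + 0) + (a + 0))
step 5: add_zero (→) rewrites ((a * 0) + 0) into (a * 0), now ((a * 0) + (a + 0))
step 6: add_zero (→) rewrites (a + 0) into a, now ((a * 0) + a)
step 7: mul_zero (→) rewrites (a * 0) into 0, reaching cost 3 (bound 3)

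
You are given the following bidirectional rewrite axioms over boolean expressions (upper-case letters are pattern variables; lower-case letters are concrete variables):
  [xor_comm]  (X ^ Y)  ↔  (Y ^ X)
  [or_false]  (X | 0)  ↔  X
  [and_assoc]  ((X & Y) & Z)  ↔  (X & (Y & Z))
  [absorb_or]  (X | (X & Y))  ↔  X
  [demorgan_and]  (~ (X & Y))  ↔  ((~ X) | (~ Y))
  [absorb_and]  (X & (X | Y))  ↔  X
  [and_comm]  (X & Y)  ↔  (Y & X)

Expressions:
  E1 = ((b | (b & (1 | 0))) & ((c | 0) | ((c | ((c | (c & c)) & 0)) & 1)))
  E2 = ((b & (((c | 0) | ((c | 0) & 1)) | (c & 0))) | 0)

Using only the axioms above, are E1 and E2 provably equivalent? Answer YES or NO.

YES

step 1: absorb_or (→) rewrites (c | (c & c)) into c, now ((b | (b & (1 | 0))) & ((c | 0) | ((c | (c & 0)) & 1)))
step 2: or_false (→) rewrites (1 | 0) into 1, now ((b | (b & 1)) & ((c | 0) | ((c | (c & 0)) & 1)))
step 3: absorb_or (→) rewrites (c | (c & 0)) into c, now ((b | (b & 1)) & ((c | 0) | (c & 1)))
step 4: or_false (→) rewrites (c | 0) into c, now ((b | (b & 1)) & (c | (c & 1)))
step 5: absorb_or (→) rewrites (b | (b & 1)) into b, now (b & (c | (c & 1)))
step 6: absorb_or (→) rewrites (c | (c & 1)) into c, now (b & c)
step 7: absorb_or (←) rewrites c into (c | (c & 0)), now (b & (c | (c & 0)))
step 8: or_false (←) rewrites (b & (c | (c & 0))) into ((b & (c | (c & 0))) | 0)
step 9: or_false (←) rewrites c into (c | 0), now ((b & ((c | 0) | (c & 0))) | 0)
step 10: absorb_or (←) rewrites (c | 0) into ((c | 0) | ((c | 0) & 1)), which is E2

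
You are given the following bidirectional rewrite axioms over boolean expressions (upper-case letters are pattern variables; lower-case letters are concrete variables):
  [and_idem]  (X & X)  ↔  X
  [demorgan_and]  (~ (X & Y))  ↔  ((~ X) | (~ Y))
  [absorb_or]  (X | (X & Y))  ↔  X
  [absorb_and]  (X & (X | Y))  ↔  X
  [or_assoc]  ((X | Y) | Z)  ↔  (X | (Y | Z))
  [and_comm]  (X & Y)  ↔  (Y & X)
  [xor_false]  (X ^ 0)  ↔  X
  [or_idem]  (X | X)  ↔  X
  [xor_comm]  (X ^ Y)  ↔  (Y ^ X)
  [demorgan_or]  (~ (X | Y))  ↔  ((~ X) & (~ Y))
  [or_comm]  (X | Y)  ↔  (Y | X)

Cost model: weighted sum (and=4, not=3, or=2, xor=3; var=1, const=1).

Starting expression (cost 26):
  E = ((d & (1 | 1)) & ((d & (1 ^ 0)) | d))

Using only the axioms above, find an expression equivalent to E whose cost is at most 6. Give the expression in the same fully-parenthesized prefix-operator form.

(d & 1)   [cost 6]

1. [xor_false →] (1 ^ 0)  →  1;  E = ((d & (1 | 1)) & ((d & 1) | d))
2. [or_idem →] (1 | 1)  →  1;  E = ((d & 1) & ((d & 1) | d))
3. [absorb_and →] ((d & 1) & ((d & 1) | d))  →  (d & 1);  cost 6 ≤ 6, done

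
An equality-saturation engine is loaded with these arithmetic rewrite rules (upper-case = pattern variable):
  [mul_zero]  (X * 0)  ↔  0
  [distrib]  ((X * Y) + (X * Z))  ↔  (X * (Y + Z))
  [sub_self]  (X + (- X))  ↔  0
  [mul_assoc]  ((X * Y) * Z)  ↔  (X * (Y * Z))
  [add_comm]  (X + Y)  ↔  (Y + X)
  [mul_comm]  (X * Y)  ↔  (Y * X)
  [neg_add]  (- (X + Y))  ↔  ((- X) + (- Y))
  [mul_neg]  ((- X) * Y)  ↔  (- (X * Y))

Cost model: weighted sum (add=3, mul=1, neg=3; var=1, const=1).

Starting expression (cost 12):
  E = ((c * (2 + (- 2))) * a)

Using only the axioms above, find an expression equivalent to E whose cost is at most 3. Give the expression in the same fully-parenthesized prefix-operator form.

(0 * a)   [cost 3]

step 1: sub_self (→) rewrites (2 + (- 2)) into 0, now ((c * 0) * a)
step 2: mul_zero (→) rewrites (c * 0) into 0, reaching cost 3 (bound 3)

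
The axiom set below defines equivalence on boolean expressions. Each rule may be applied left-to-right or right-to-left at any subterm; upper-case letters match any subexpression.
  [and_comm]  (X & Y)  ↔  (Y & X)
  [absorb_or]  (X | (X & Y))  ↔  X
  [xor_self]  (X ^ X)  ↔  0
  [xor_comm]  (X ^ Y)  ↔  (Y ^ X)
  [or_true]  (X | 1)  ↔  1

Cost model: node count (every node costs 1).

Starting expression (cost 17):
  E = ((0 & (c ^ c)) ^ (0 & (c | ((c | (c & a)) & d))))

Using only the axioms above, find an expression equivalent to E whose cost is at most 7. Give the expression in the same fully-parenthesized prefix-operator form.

1. [absorb_or →] (c | (c & a))  →  c;  E = ((0 & (c ^ c)) ^ (0 & (c | (c & d))))
2. [xor_self →] (c ^ c)  →  0;  E = ((0 & 0) ^ (0 & (c | (c & d))))
3. [absorb_or →] (c | (c & d))  →  c;  cost 7 ≤ 7, done

((0 & 0) ^ (0 & c))   [cost 7]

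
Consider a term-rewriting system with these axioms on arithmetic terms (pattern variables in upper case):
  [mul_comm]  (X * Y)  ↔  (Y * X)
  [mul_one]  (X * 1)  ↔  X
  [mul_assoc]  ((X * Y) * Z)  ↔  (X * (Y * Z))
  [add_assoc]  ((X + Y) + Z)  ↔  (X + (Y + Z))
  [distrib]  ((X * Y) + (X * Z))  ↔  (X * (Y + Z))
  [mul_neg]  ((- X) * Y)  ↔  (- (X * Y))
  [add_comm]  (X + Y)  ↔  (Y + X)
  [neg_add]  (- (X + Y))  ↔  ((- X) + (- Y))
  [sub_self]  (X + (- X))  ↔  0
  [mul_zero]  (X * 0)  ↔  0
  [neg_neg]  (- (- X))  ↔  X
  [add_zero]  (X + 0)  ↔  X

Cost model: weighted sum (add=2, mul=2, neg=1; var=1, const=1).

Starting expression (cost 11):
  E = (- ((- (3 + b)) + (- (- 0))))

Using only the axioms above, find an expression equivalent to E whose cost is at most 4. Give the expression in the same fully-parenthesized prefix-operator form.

(3 + b)   [cost 4]

(1) (- (- 0))  =[neg_neg →]=  0    ⊢ (- ((- (3 + b)) + 0))
(2) ((- (3 + b)) + 0)  =[add_zero →]=  (- (3 + b))    ⊢ (- (- (3 + b)))
(3) (- (- (3 + b)))  =[neg_neg →]=  (3 + b)    ⊢ cost 4, within 4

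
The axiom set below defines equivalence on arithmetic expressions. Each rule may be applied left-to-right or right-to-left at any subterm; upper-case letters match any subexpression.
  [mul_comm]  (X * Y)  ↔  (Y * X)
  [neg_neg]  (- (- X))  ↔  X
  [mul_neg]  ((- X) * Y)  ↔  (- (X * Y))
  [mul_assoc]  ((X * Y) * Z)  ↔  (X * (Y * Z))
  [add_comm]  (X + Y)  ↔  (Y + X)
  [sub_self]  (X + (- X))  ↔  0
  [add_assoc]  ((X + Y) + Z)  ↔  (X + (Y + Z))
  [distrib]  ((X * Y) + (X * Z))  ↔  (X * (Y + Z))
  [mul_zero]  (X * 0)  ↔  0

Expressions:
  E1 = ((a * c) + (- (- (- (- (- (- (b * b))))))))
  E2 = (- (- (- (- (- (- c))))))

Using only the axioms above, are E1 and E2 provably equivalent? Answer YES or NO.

NO

Every axiom is a valid identity, so a rewrite proof would force E1 and E2 to agree under every assignment.
At a=0, b=0, c=1: E1 = 0 but E2 = 1; they differ, so no derivation exists.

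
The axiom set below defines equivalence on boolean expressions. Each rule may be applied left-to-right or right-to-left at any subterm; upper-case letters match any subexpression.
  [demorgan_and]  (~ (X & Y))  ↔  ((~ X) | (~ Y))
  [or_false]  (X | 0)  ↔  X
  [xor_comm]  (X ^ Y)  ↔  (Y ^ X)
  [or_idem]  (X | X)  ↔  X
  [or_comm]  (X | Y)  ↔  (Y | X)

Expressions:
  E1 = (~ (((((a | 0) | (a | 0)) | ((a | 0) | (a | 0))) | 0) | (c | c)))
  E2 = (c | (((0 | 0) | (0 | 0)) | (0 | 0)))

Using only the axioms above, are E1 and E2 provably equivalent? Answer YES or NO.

NO

Every axiom is a valid identity, so a rewrite proof would force E1 and E2 to agree under every assignment.
At a=0, c=0: E1 = 1 but E2 = 0; they differ, so no derivation exists.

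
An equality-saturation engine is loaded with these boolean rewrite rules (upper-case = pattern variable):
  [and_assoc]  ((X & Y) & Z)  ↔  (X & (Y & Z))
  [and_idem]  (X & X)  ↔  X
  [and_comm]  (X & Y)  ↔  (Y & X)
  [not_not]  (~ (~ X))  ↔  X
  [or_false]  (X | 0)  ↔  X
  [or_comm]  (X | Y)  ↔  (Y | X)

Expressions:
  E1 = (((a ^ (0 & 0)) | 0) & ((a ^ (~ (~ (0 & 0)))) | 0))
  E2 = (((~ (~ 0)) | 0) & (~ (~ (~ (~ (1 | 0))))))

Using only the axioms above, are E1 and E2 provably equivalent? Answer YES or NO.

NO

All listed rules preserve value, hence provable equivalence implies equal values everywhere; look for a separating assignment.
a=1 gives E1 ↦ 1, E2 ↦ 0; values differ ⇒ not provably equivalent.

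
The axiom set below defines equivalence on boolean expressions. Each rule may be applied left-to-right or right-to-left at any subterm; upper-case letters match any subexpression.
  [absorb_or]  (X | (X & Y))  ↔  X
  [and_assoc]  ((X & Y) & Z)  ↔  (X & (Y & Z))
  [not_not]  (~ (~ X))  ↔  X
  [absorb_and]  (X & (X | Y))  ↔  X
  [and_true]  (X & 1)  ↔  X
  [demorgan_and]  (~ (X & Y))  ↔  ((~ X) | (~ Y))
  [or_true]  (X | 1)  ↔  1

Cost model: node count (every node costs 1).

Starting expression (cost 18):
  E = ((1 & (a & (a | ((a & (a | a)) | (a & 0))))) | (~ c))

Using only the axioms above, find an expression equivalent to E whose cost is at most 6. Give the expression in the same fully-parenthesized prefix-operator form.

(1) (a & (a | a))  =[absorb_and →]=  a    ⊢ ((1 & (a & (a | (a | (a & 0))))) | (~ c))
(2) (a | (a & 0))  =[absorb_or →]=  a    ⊢ ((1 & (a & (a | a))) | (~ c))
(3) (a & (a | a))  =[absorb_and →]=  a    ⊢ cost 6, within 6

((1 & a) | (~ c))   [cost 6]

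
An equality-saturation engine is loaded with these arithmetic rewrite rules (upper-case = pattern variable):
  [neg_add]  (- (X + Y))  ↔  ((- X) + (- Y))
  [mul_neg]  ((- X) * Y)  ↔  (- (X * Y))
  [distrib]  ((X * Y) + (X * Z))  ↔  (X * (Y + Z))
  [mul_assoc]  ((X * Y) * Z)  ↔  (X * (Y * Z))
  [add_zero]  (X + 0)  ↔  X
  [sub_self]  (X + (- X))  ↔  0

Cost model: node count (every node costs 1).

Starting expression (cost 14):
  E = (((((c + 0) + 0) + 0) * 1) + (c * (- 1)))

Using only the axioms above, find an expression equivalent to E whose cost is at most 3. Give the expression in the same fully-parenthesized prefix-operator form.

(c * 0)   [cost 3]

1. [add_zero →] (c + 0)  →  c;  E = ((((c + 0) + 0) * 1) + (c * (- 1)))
2. [add_zero →] ((c + 0) + 0)  →  (c + 0);  E = (((c + 0) * 1) + (c * (- 1)))
3. [add_zero →] (c + 0)  →  c;  E = ((c * 1) + (c * (- 1)))
4. [distrib →] ((c * 1) + (c * (- 1)))  →  (c * (1 + (- 1)))
5. [sub_self →] (1 + (- 1))  →  0;  cost 3 ≤ 3, done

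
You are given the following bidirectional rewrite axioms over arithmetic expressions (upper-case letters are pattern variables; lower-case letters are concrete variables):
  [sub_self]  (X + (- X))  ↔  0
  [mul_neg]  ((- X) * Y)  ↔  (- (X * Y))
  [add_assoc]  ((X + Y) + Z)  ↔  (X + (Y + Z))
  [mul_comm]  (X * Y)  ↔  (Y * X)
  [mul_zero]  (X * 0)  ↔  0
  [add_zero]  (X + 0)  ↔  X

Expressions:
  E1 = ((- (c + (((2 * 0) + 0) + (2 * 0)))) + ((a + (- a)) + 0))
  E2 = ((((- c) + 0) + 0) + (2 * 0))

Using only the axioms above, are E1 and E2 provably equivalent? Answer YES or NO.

YES

1. [mul_zero →] (2 * 0)  →  0;  E1 = ((- (c + ((0 + 0) + (2 * 0)))) + ((a + (- a)) + 0))
2. [add_zero →] ((a + (- a)) + 0)  →  (a + (- a));  E1 = ((- (c + ((0 + 0) + (2 * 0)))) + (a + (- a)))
3. [sub_self →] (a + (- a))  →  0;  E1 = ((- (c + ((0 + 0) + (2 * 0)))) + 0)
4. [mul_zero →] (2 * 0)  →  0;  E1 = ((- (c + ((0 + 0) + 0))) + 0)
5. [add_zero →] (0 + 0)  →  0;  E1 = ((- (c + (0 + 0))) + 0)
6. [add_zero →] (0 + 0)  →  0;  E1 = ((- (c + 0)) + 0)
7. [add_zero →] (c + 0)  →  c;  E1 = ((- c) + 0)
8. [add_zero ←] (- c)  →  ((- c) + 0);  E1 = (((- c) + 0) + 0)
9. [mul_zero ←] 0  →  (2 * 0);  E1 = (((- c) + 0) + (2 * 0))
10. [add_zero ←] (- c)  →  ((- c) + 0);  this is E2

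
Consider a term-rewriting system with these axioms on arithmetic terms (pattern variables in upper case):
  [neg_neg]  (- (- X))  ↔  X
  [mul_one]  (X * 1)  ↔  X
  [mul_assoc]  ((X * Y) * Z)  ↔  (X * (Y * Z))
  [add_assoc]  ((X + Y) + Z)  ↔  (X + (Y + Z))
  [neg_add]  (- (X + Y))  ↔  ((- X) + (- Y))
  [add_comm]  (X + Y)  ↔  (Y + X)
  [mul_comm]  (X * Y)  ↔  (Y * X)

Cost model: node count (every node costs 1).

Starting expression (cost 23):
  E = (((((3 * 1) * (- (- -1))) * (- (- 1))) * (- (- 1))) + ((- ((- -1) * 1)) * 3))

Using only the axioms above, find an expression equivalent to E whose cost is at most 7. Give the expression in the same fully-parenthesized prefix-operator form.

((3 * -1) + (-1 * 3))   [cost 7]

(1) (- (- -1))  =[neg_neg →]=  -1    ⊢ (((((3 * 1) * -1) * (- (- 1))) * (- (- 1))) + ((- ((- -1) * 1)) * 3))
(2) ((- -1) * 1)  =[mul_one →]=  (- -1)    ⊢ (((((3 * 1) * -1) * (- (- 1))) * (- (- 1))) + ((- (- -1)) * 3))
(3) (- (- 1))  =[neg_neg →]=  1    ⊢ (((((3 * 1) * -1) * (- (- 1))) * 1) + ((- (- -1)) * 3))
(4) (- (- 1))  =[neg_neg →]=  1    ⊢ (((((3 * 1) * -1) * 1) * 1) + ((- (- -1)) * 3))
(5) ((((3 * 1) * -1) * 1) * 1)  =[mul_one →]=  (((3 * 1) * -1) * 1)    ⊢ ((((3 * 1) * -1) * 1) + ((- (- -1)) * 3))
(6) (((3 * 1) * -1) * 1)  =[mul_one →]=  ((3 * 1) * -1)    ⊢ (((3 * 1) * -1) + ((- (- -1)) * 3))
(7) (3 * 1)  =[mul_one →]=  3    ⊢ ((3 * -1) + ((- (- -1)) * 3))
(8) (- (- -1))  =[neg_neg →]=  -1    ⊢ cost 7, within 7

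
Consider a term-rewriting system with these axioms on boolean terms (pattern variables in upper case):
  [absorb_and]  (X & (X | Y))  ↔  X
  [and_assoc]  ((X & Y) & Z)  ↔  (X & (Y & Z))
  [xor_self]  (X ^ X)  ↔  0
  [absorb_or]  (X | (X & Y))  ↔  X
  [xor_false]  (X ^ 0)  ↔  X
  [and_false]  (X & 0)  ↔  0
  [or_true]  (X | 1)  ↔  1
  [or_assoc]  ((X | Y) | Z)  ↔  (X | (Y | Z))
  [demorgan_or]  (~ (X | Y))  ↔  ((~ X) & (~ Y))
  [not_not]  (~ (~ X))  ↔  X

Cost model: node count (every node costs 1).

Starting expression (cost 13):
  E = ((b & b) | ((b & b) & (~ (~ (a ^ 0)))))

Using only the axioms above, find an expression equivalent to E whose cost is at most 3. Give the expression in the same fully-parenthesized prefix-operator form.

(b & b)   [cost 3]

step 1: xor_false (→) rewrites (a ^ 0) into a, now ((b & b) | ((b & b) & (~ (~ a))))
step 2: not_not (→) rewrites (~ (~ a)) into a, now ((b & b) | ((b & b) & a))
step 3: absorb_or (→) rewrites ((b & b) | ((b & b) & a)) into (b & b), reaching cost 3 (bound 3)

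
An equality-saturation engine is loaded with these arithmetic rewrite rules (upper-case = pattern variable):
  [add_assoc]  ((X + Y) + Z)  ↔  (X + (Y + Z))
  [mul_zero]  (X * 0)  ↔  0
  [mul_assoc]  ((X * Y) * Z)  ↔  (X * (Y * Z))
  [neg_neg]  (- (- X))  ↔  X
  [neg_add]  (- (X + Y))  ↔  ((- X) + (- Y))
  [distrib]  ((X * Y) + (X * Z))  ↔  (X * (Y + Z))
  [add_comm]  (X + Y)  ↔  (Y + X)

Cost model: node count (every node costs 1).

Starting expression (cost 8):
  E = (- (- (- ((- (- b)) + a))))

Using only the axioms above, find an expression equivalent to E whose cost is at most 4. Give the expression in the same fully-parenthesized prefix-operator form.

(- (b + a))   [cost 4]

step 1: neg_neg (→) rewrites (- (- b)) into b, now (- (- (- (b + a))))
step 2: neg_neg (→) rewrites (- (- (b + a))) into (b + a), reaching cost 4 (bound 4)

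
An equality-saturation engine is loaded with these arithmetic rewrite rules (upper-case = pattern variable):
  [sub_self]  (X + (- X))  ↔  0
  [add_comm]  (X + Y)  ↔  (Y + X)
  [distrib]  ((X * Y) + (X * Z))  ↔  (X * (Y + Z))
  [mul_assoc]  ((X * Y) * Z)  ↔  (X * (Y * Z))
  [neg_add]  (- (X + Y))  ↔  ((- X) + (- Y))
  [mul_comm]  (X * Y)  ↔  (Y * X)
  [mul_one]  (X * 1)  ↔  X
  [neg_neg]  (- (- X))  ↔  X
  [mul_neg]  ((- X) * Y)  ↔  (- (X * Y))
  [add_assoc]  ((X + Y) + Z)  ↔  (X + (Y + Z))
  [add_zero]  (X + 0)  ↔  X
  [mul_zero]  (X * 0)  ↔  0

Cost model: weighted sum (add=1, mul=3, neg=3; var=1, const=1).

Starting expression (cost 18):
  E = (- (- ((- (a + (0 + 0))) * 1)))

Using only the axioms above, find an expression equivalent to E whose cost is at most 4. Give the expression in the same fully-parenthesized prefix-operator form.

(- a)   [cost 4]

step 1: add_zero (→) rewrites (0 + 0) into 0, now (- (- ((- (a + 0)) * 1)))
step 2: add_zero (→) rewrites (a + 0) into a, now (- (- ((- a) * 1)))
step 3: neg_neg (→) rewrites (- (- ((- a) * 1))) into ((- a) * 1)
step 4: mul_one (→) rewrites ((- a) * 1) into (- a), reaching cost 4 (bound 4)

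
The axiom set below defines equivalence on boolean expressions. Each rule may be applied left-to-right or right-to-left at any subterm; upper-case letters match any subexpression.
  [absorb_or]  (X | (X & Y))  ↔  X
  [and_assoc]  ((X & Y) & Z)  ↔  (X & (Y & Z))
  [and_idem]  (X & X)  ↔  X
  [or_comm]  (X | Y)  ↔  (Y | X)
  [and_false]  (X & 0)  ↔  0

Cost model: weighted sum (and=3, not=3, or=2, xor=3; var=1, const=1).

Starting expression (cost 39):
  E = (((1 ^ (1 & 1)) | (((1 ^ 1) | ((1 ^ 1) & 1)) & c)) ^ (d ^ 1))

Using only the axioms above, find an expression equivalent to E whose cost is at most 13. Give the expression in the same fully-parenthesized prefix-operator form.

((1 ^ 1) ^ (d ^ 1))   [cost 13]

step 1: absorb_or (→) rewrites ((1 ^ 1) | ((1 ^ 1) & 1)) into (1 ^ 1), now (((1 ^ (1 & 1)) | ((1 ^ 1) & c)) ^ (d ^ 1))
step 2: and_idem (→) rewrites (1 & 1) into 1, now (((1 ^ 1) | ((1 ^ 1) & c)) ^ (d ^ 1))
step 3: absorb_or (→) rewrites ((1 ^ 1) | ((1 ^ 1) & c)) into (1 ^ 1), reaching cost 13 (bound 13)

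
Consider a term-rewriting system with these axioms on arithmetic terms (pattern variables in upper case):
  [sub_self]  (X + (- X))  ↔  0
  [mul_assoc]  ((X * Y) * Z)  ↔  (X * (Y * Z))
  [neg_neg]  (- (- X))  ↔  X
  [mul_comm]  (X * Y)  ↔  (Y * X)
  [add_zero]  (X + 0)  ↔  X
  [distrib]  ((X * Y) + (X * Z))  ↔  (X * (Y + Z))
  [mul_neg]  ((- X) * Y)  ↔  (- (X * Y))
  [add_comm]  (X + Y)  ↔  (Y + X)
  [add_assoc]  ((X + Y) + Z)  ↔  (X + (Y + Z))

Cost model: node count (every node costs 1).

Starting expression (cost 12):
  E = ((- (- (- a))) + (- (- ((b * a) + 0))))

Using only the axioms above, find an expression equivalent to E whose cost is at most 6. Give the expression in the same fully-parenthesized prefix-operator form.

((- a) + (b * a))   [cost 6]

(1) (- (- (- a)))  =[neg_neg →]=  (- a)    ⊢ ((- a) + (- (- ((b * a) + 0))))
(2) ((b * a) + 0)  =[add_zero →]=  (b * a)    ⊢ ((- a) + (- (- (b * a))))
(3) (- (- (b * a)))  =[neg_neg →]=  (b * a)    ⊢ cost 6, within 6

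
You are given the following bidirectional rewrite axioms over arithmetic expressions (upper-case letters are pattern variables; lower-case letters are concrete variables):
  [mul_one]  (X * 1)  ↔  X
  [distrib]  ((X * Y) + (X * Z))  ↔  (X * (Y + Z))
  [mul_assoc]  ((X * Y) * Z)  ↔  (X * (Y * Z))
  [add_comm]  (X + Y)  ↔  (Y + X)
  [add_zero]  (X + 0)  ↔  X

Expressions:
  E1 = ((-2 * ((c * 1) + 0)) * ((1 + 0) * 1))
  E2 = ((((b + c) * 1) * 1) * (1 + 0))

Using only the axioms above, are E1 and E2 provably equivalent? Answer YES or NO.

Every axiom is a valid identity, so a rewrite proof would force E1 and E2 to agree under every assignment.
At b=0, c=1: E1 = -2 but E2 = 1; they differ, so no derivation exists.

NO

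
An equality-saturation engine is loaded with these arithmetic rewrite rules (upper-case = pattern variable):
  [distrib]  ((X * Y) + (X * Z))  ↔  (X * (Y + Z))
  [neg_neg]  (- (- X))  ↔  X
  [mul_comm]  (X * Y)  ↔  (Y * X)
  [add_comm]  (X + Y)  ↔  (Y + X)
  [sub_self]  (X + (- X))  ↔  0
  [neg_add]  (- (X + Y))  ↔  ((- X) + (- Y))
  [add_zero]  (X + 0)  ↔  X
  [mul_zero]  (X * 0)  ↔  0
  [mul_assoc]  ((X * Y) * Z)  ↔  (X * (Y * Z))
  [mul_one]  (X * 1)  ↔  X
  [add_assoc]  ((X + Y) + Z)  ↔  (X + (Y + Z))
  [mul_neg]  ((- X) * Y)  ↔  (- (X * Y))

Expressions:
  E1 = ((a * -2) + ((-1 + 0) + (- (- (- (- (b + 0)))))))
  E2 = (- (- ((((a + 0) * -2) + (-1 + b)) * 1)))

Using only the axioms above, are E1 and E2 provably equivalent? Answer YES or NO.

YES

1. [neg_neg →] (- (- (- (- (b + 0)))))  →  (- (- (b + 0)));  E1 = ((a * -2) + ((-1 + 0) + (- (- (b + 0)))))
2. [add_zero →] (-1 + 0)  →  -1;  E1 = ((a * -2) + (-1 + (- (- (b + 0)))))
3. [neg_neg →] (- (- (b + 0)))  →  (b + 0);  E1 = ((a * -2) + (-1 + (b + 0)))
4. [add_zero →] (b + 0)  →  b;  E1 = ((a * -2) + (-1 + b))
5. [add_zero ←] a  →  (a + 0);  E1 = (((a + 0) * -2) + (-1 + b))
6. [neg_neg ←] (((a + 0) * -2) + (-1 + b))  →  (- (- (((a + 0) * -2) + (-1 + b))))
7. [mul_one ←] (((a + 0) * -2) + (-1 + b))  →  ((((a + 0) * -2) + (-1 + b)) * 1);  this is E2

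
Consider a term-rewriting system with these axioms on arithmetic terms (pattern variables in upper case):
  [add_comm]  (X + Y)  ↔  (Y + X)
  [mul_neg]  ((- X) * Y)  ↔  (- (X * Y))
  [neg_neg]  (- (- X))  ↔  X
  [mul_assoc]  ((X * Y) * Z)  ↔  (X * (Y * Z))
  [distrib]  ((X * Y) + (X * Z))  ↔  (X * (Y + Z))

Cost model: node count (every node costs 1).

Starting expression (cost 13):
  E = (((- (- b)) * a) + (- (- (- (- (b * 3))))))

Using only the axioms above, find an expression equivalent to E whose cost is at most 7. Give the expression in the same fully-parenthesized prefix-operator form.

((b * a) + (b * 3))   [cost 7]

step 1: neg_neg (→) rewrites (- (- b)) into b, now ((b * a) + (- (- (- (- (b * 3))))))
step 2: neg_neg (→) rewrites (- (- (b * 3))) into (b * 3), now ((b * a) + (- (- (b * 3))))
step 3: neg_neg (→) rewrites (- (- (b * 3))) into (b * 3), reaching cost 7 (bound 7)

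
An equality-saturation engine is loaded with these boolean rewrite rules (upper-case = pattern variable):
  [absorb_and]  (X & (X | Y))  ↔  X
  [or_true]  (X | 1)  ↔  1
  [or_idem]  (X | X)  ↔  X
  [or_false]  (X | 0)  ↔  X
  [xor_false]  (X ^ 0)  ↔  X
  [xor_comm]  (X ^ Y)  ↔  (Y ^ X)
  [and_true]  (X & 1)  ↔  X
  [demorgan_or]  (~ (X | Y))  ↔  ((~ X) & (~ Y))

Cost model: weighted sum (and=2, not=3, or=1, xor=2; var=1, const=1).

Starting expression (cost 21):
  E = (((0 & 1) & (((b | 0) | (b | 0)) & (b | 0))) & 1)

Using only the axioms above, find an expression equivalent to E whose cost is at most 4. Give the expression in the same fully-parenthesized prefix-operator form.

(0 & b)   [cost 4]

(1) ((b | 0) | (b | 0))  =[or_idem →]=  (b | 0)    ⊢ (((0 & 1) & ((b | 0) & (b | 0))) & 1)
(2) (((0 & 1) & ((b | 0) & (b | 0))) & 1)  =[and_true →]=  ((0 & 1) & ((b | 0) & (b | 0)))
(3) (b | 0)  =[or_false →]=  b    ⊢ ((0 & 1) & (b & (b | 0)))
(4) (b & (b | 0))  =[absorb_and →]=  b    ⊢ ((0 & 1) & b)
(5) (0 & 1)  =[and_true →]=  0    ⊢ cost 4, within 4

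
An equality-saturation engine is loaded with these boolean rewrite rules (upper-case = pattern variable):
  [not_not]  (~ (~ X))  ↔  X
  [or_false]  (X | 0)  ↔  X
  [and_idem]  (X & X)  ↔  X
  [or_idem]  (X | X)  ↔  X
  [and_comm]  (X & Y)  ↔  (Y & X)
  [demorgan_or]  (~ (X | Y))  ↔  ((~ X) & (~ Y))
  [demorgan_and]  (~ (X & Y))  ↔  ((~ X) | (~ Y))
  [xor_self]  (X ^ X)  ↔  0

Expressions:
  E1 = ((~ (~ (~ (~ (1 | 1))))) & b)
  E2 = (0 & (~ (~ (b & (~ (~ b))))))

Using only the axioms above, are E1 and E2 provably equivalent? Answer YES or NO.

All listed rules preserve value, hence provable equivalence implies equal values everywhere; look for a separating assignment.
b=1 gives E1 ↦ 1, E2 ↦ 0; values differ ⇒ not provably equivalent.

NO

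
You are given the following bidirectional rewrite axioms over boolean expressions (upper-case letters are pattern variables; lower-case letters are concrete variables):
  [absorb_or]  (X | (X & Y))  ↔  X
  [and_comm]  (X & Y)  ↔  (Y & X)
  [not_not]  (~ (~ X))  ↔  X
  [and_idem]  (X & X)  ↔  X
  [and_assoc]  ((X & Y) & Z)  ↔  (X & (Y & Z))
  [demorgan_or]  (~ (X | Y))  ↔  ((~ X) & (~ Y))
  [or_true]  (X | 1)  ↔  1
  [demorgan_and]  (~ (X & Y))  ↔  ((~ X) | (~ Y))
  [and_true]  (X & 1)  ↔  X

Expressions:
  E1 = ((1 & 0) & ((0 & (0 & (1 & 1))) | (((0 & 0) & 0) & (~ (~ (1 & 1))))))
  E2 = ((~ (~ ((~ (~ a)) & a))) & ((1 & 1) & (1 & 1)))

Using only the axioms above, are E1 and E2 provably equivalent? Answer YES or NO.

The axioms are sound identities: if E1 ↔* E2 then E1 and E2 evaluate identically under any assignment.
Under a=1: E1 evaluates to 0, E2 to 1. Distinct ⇒ no rewrite sequence connects them.

NO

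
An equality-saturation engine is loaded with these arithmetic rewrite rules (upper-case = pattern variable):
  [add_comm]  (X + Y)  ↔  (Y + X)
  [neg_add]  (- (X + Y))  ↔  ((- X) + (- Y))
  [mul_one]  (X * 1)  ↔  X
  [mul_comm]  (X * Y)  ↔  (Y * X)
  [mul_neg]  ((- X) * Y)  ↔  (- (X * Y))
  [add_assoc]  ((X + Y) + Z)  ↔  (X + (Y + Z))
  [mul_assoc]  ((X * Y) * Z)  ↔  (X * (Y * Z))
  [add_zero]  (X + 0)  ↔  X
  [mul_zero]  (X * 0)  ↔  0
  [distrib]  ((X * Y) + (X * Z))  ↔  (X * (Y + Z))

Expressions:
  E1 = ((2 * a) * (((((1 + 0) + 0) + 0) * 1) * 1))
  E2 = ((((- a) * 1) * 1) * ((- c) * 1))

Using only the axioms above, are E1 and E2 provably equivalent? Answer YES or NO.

NO

Every axiom is a valid identity, so a rewrite proof would force E1 and E2 to agree under every assignment.
At a=1, c=0: E1 = 2 but E2 = 0; they differ, so no derivation exists.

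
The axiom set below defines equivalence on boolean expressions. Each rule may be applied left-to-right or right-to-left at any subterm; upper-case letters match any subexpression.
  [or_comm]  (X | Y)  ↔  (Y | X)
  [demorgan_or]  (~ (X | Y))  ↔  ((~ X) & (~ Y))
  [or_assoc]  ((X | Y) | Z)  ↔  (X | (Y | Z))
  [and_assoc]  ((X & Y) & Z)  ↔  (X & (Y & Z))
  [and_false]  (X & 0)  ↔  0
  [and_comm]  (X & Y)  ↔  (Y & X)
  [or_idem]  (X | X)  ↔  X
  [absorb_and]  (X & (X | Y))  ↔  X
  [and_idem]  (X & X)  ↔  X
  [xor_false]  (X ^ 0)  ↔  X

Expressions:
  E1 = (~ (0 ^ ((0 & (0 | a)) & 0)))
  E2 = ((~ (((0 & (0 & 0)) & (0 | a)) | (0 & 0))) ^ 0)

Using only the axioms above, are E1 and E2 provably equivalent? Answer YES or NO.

(1) (0 & (0 | a))  =[absorb_and →]=  0    ⊢ (~ (0 ^ (0 & 0)))
(2) (0 & 0)  =[and_idem →]=  0    ⊢ (~ (0 ^ 0))
(3) (0 ^ 0)  =[xor_false →]=  0    ⊢ (~ 0)
(4) 0  =[and_idem ←]=  (0 & 0)    ⊢ (~ (0 & 0))
(5) (0 & 0)  =[or_idem ←]=  ((0 & 0) | (0 & 0))    ⊢ (~ ((0 & 0) | (0 & 0)))
(6) 0  =[absorb_and ←]=  (0 & (0 | a))    ⊢ (~ ((0 & (0 & (0 | a))) | (0 & 0)))
(7) (0 & (0 & (0 | a)))  =[and_assoc ←]=  ((0 & 0) & (0 | a))    ⊢ (~ (((0 & 0) & (0 | a)) | (0 & 0)))
(8) 0  =[and_idem ←]=  (0 & 0)    ⊢ (~ (((0 & (0 & 0)) & (0 | a)) | (0 & 0)))
(9) (~ (((0 & (0 & 0)) & (0 | a)) | (0 & 0)))  =[xor_false ←]=  ((~ (((0 & (0 & 0)) & (0 | a)) | (0 & 0))) ^ 0)    ⊢ E2

YES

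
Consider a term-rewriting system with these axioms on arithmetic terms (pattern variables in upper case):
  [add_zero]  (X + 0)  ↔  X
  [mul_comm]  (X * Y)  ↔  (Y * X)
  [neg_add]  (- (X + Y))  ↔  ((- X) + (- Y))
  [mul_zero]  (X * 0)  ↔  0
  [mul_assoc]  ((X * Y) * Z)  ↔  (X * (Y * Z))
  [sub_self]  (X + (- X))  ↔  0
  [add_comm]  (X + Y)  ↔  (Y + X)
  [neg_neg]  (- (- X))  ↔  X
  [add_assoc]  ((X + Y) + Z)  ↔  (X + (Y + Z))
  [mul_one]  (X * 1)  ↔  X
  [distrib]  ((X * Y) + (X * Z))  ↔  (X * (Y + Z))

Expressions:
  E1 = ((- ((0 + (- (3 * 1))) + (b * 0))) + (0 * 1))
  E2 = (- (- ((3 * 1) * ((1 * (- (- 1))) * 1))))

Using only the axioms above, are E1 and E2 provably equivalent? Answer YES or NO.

1. [mul_one →] (3 * 1)  →  3;  E1 = ((- ((0 + (- 3)) + (b * 0))) + (0 * 1))
2. [mul_one →] (0 * 1)  →  0;  E1 = ((- ((0 + (- 3)) + (b * 0))) + 0)
3. [add_zero →] ((- ((0 + (- 3)) + (b * 0))) + 0)  →  (- ((0 + (- 3)) + (b * 0)))
4. [add_comm →] (0 + (- 3))  →  ((- 3) + 0);  E1 = (- (((- 3) + 0) + (b * 0)))
5. [mul_zero →] (b * 0)  →  0;  E1 = (- (((- 3) + 0) + 0))
6. [add_zero →] ((- 3) + 0)  →  (- 3);  E1 = (- ((- 3) + 0))
7. [add_zero →] ((- 3) + 0)  →  (- 3);  E1 = (- (- 3))
8. [mul_one ←] 3  →  (3 * 1);  E1 = (- (- (3 * 1)))
9. [mul_one ←] 1  →  (1 * 1);  E1 = (- (- (3 * (1 * 1))))
10. [mul_one ←] (1 * 1)  →  ((1 * 1) * 1);  E1 = (- (- (3 * ((1 * 1) * 1))))
11. [mul_one ←] 3  →  (3 * 1);  E1 = (- (- ((3 * 1) * ((1 * 1) * 1))))
12. [neg_neg ←] 1  →  (- (- 1));  this is E2

YES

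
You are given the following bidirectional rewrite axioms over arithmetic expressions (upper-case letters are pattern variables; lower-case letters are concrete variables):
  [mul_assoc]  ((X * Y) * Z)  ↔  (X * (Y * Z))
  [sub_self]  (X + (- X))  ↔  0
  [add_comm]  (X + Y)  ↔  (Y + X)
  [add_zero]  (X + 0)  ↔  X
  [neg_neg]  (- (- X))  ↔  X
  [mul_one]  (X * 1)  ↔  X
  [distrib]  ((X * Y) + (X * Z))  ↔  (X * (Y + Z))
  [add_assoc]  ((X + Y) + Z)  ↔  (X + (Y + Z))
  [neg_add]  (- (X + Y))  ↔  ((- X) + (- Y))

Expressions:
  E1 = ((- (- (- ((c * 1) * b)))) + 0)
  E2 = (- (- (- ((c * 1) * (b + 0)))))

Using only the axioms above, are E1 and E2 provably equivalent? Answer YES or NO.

(1) ((- (- (- ((c * 1) * b)))) + 0)  =[add_zero →]=  (- (- (- ((c * 1) * b))))
(2) (c * 1)  =[mul_one →]=  c    ⊢ (- (- (- (c * b))))
(3) b  =[add_zero ←]=  (b + 0)    ⊢ (- (- (- (c * (b + 0)))))
(4) c  =[mul_one ←]=  (c * 1)    ⊢ E2

YES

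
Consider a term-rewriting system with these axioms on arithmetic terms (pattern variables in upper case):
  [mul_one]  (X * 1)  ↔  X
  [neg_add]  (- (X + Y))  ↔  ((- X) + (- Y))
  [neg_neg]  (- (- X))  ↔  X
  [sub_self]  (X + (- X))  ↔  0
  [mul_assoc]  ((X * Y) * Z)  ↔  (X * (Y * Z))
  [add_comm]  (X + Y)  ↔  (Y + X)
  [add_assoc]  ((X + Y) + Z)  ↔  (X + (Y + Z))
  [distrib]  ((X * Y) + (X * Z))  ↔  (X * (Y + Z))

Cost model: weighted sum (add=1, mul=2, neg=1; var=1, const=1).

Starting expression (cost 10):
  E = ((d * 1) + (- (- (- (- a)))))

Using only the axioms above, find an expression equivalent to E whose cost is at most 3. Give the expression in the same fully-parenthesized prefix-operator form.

(1) (d * 1)  =[mul_one →]=  d    ⊢ (d + (- (- (- (- a)))))
(2) (- (- (- (- a))))  =[neg_neg →]=  (- (- a))    ⊢ (d + (- (- a)))
(3) (- (- a))  =[neg_neg →]=  a    ⊢ cost 3, within 3

(d + a)   [cost 3]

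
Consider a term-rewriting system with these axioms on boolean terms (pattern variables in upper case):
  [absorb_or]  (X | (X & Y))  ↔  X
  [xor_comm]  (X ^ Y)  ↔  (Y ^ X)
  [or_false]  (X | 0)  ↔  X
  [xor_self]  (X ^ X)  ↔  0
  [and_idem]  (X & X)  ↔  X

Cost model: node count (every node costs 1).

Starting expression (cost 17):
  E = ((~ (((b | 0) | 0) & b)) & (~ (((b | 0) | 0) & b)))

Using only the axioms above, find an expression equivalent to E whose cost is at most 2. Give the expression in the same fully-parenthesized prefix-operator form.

(~ b)   [cost 2]

1. [and_idem →] ((~ (((b | 0) | 0) & b)) & (~ (((b | 0) | 0) & b)))  →  (~ (((b | 0) | 0) & b))
2. [or_false →] ((b | 0) | 0)  →  (b | 0);  E = (~ ((b | 0) & b))
3. [or_false →] (b | 0)  →  b;  E = (~ (b & b))
4. [and_idem →] (b & b)  →  b;  cost 2 ≤ 2, done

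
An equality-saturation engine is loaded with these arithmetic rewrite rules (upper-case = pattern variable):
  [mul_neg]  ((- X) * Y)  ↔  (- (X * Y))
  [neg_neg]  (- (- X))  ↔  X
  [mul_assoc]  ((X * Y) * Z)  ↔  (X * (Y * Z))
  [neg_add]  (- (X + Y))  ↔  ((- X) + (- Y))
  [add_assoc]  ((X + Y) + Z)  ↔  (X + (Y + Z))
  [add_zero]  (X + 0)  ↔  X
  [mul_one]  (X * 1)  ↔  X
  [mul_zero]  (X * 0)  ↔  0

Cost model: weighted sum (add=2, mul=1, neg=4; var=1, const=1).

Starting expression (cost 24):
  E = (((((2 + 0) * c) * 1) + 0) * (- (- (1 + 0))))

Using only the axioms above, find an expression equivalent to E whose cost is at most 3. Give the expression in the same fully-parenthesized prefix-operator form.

(2 * c)   [cost 3]

1. [mul_one →] (((2 + 0) * c) * 1)  →  ((2 + 0) * c);  E = ((((2 + 0) * c) + 0) * (- (- (1 + 0))))
2. [add_zero →] (((2 + 0) * c) + 0)  →  ((2 + 0) * c);  E = (((2 + 0) * c) * (- (- (1 + 0))))
3. [neg_neg →] (- (- (1 + 0)))  →  (1 + 0);  E = (((2 + 0) * c) * (1 + 0))
4. [add_zero →] (2 + 0)  →  2;  E = ((2 * c) * (1 + 0))
5. [add_zero →] (1 + 0)  →  1;  E = ((2 * c) * 1)
6. [mul_one →] ((2 * c) * 1)  →  (2 * c);  cost 3 ≤ 3, done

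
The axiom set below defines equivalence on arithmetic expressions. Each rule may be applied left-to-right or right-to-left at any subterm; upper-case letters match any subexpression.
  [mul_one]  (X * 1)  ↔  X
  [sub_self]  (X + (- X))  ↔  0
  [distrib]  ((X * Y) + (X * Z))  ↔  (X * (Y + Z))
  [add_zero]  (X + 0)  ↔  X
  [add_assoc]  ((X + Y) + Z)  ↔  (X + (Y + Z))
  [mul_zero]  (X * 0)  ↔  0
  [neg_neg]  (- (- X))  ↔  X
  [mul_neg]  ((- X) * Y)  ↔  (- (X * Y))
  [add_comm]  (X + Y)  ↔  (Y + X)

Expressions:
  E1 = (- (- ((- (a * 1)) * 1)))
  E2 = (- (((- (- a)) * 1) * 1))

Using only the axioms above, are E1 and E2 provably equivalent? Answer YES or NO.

1. [mul_one →] (a * 1)  →  a;  E1 = (- (- ((- a) * 1)))
2. [mul_one →] ((- a) * 1)  →  (- a);  E1 = (- (- (- a)))
3. [neg_neg →] (- (- (- a)))  →  (- a)
4. [mul_one ←] a  →  (a * 1);  E1 = (- (a * 1))
5. [mul_one ←] (a * 1)  →  ((a * 1) * 1);  E1 = (- ((a * 1) * 1))
6. [neg_neg ←] a  →  (- (- a));  this is E2

YES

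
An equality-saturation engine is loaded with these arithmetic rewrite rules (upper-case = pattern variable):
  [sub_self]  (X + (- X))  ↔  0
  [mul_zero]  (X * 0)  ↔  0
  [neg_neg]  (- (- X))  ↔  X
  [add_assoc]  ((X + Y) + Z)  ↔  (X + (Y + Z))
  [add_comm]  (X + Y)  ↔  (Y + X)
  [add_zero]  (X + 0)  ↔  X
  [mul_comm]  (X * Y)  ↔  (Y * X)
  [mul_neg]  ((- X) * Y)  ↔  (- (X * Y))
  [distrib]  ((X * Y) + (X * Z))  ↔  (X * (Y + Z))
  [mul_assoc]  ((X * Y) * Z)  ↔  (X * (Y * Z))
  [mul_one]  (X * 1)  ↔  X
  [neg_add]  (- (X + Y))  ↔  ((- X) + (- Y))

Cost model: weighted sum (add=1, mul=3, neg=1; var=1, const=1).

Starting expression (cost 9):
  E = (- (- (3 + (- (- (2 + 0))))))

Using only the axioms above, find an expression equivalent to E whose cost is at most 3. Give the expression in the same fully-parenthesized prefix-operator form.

(3 + 2)   [cost 3]

step 1: neg_neg (→) rewrites (- (- (2 + 0))) into (2 + 0), now (- (- (3 + (2 + 0))))
step 2: neg_neg (→) rewrites (- (- (3 + (2 + 0)))) into (3 + (2 + 0))
step 3: add_zero (→) rewrites (2 + 0) into 2, reaching cost 3 (bound 3)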